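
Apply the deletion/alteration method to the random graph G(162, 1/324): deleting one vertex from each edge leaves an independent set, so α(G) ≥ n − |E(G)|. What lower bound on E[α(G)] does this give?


E[|E(G)|] = C(162, 2)·p = 13041 · (1/324) = 161/4.
E[α(G)] ≥ n − E[|E(G)|] = 162 − 161/4 = 487/4.
Numerically: ≈ 121.750.
(This is only a lower bound; the true E[α(G)] may be larger.)

E[α(G)] ≥ 487/4 ≈ 121.750.


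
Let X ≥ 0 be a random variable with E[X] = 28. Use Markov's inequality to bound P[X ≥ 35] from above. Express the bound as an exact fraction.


μ = E[X] = 28, a = 35.
Markov: P[X ≥ 35] ≤ μ/a = (28)/35 = 4/5.
Numerically: ≈ 0.80000.
(Since a = 35 > μ = 28.00000, the bound 4/5 is < 1 and informative.)

P[X ≥ 35] ≤ 4/5 ≈ 0.80000.


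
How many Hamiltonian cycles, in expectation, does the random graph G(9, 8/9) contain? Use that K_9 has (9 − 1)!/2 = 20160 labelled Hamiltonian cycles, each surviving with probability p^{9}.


K_9 has (9 − 1)!/2 = 20160 labelled Hamiltonian cycles.
For each such Hamiltonian cycle H, let X_H = 1 if all 9 edges of H are present in G. Then P[X_H = 1] = p^{9} = (8/9)^{9} = 134217728/387420489.
By linearity of expectation: E[X] = Σ_H E[X_H] = 20160 · p^{9} = 20160 · 134217728/387420489 = 300647710720/43046721.
Numerically: E[X] ≈ 6984.

E[X] = 20160 · (8/9)^{9} = 300647710720/43046721 ≈ 6984.


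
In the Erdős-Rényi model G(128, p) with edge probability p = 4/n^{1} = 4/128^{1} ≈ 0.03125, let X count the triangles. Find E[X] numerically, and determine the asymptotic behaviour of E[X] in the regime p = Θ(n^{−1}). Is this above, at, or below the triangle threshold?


Number of potential triangles: C(128, 3) = 341376.
Each occurs with probability p³ ≈ (0.03125)³ ≈ 3.051758e-05.
By linearity: E[X] = C(128, 3)·p³ ≈ 341376 · 3.051758e-05 ≈ 10.4180.
Here α = 1, so p = 4/n is exactly at the triangle threshold p ~ 1/n. Asymptotically E[X] → c³/6 = 4³/6 = 32/3 ≈ 10.6667, a bounded constant. In this regime the triangle count is asymptotically Poisson(c³/6).

E[X] ≈ 10.4180; in regime p = Θ(1/n^{1}) E[X] stays bounded (at the triangle threshold p ~ 1/n).


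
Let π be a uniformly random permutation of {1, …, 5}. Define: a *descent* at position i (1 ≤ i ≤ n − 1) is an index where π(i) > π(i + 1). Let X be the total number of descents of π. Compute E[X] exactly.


Write X = Σ X_I over i = 1, …, 4, with X_I the indicator of one descent.
There are 4 indicators.
For each fixed i, the pair (π(i), π(i+1)) is a uniformly random ordered pair of distinct values from {1, …, 5}; by symmetry P[π(i) > π(i+1)] = 1/2.
By linearity: E[X] = 4 · (1/2) = (5 − 1) · (1/2) = 2 ≈ 2.000.

E[X] = 2 = 2.000.


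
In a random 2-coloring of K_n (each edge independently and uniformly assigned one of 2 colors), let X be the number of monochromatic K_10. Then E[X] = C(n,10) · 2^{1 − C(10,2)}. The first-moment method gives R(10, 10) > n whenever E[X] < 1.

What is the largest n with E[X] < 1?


We need C(n, 10) · 2^{1 − 45} < 1, i.e. C(n, 10) < 2^{45 − 1} = 17592186044416.
Check values of n near the boundary:
  n = 94: C(94, 10) = 9041256841903; 9041256841903 < 17592186044416? YES
  n = 95: C(95, 10) = 10104934117421; 10104934117421 < 17592186044416? YES
  n = 96: C(96, 10) = 11279926456656; 11279926456656 < 17592186044416? YES
  n = 97: C(97, 10) = 12576469727536; 12576469727536 < 17592186044416? YES
  n = 98: C(98, 10) = 14005614014756; 14005614014756 < 17592186044416? YES
  n = 99: C(99, 10) = 15579278510796; 15579278510796 < 17592186044416? YES
  n = 100: C(100, 10) = 17310309456440; 17310309456440 < 17592186044416? YES
  n = 101: C(101, 10) = 19212541264840; 19212541264840 < 17592186044416? NO
  n = 102: C(102, 10) = 21300860967540; 21300860967540 < 17592186044416? NO
The largest n with C(n, 10) < 17592186044416 is n = 100 (where E[X] = 2163788682055/2199023255552 ≈ 0.984). Hence R(10, 10) > 100, i.e. R(10, 10) ≥ 101.

Largest n = 100; hence R(10, 10) > 100.


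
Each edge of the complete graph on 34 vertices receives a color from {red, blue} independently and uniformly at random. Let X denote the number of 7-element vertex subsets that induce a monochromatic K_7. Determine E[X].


Let X = Σ_S X_S over the C(34, 7) = 5379616 subsets S of size 7, where X_S = 1 if the K_7 on S is monochromatic.
For a fixed S, the K_7 on S has C(7, 2) = 21 edges. P[all 21 edges red] = (1/2)^21, and likewise for blue, so P[monochromatic] = 2·(1/2)^21 = 2^{1 − 21} = 1/1048576.
By linearity: E[X] = C(34, 7) · 2^{1 − 21} = 5379616 · 1/1048576 = 168113/32768.
Numerically: E[X] ≈ 5.13040.

E[X] = C(34,7)·2^(1−C(7,2)) = 168113/32768 ≈ 5.13040.


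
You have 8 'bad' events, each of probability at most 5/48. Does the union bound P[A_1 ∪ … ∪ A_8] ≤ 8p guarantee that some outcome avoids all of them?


Union bound: P[∪_{i=1}^{8} A_i] ≤ Σ_i P[A_i] ≤ 8·p = 8·(5/48) = 5/6.
Numerically: 5/6 ≈ 0.83333.
Is 5/6 < 1? YES.
Since P[∪ A_i] ≤ 5/6 < 1, the complement has P[∩ A_i^c] ≥ 1 − 5/6 = 1/6 > 0, so some outcome avoids every A_i.

8·p = 5/6 ≈ 0.83333; existence CERTIFIED by the union bound.


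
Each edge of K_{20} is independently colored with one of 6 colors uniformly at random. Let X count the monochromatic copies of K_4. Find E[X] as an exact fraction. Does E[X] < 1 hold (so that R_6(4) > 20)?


E[X] = C(20, 4) · 6^{1 − 6} = 4845 · 6^{−5} = 4845/7776.
As a reduced fraction: E[X] = 1615/2592 ≈ 0.62307.
Is E[X] < 1? YES.
Since E[X] < 1, there exists a 6-coloring of K_{20} with no monochromatic K_4; hence R_6(4) > 20.

E[X] = 1615/2592 ≈ 0.62307; E[X] < 1, so R_6(4) > 20.


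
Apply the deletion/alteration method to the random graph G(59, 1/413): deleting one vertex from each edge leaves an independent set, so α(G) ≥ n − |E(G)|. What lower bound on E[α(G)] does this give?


E[|E(G)|] = C(59, 2)·p = 1711 · (1/413) = 29/7.
E[α(G)] ≥ n − E[|E(G)|] = 59 − 29/7 = 384/7.
Numerically: ≈ 54.857143.
(This is only a lower bound; the true E[α(G)] may be larger.)

E[α(G)] ≥ 384/7 ≈ 54.857143.


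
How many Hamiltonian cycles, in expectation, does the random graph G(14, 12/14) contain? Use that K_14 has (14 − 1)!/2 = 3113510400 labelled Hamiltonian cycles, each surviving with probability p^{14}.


K_14 has (14 − 1)!/2 = 3113510400 labelled Hamiltonian cycles.
For each such Hamiltonian cycle H, let X_H = 1 if all 14 edges of H are present in G. Then P[X_H = 1] = p^{14} = (6/7)^{14} = 78364164096/678223072849.
Summing the indicators: E[X] = Σ_H E[X_H] = 3113510400 · p^{14} = 3113510400 · 78364164096/678223072849 = 34855377128600371200/96889010407.
Numerically: E[X] ≈ 3.5975e+08.

E[X] = 3113510400 · (6/7)^{14} = 34855377128600371200/96889010407 ≈ 3.5975e+08.


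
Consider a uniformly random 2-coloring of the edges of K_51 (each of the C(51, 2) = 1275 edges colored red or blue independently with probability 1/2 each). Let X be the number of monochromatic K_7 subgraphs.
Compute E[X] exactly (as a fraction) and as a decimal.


Let X = Σ_S X_S over the C(51, 7) = 115775100 subsets S of size 7, where X_S = 1 if the K_7 on S is monochromatic.
For a fixed S, the K_7 on S has C(7, 2) = 21 edges. P[all 21 edges red] = (1/2)^21, and likewise for blue, so P[monochromatic] = 2·(1/2)^21 = 2^{1 − 21} = 1/1048576.
By linearity: E[X] = C(51, 7) · 2^{1 − 21} = 115775100 · 1/1048576 = 28943775/262144.
Numerically: E[X] ≈ 110.411739.

E[X] = C(51,7)·2^(1−C(7,2)) = 28943775/262144 ≈ 110.411739.


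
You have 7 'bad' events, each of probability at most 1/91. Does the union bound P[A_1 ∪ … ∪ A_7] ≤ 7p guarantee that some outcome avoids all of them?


Union bound: P[∪_{i=1}^{7} A_i] ≤ Σ_i P[A_i] ≤ 7·p = 7·(1/91) = 1/13.
Numerically: 1/13 ≈ 0.0769.
Is 1/13 < 1? YES.
Since P[∪ A_i] ≤ 1/13 < 1, the complement has P[∩ A_i^c] ≥ 1 − 1/13 = 12/13 > 0, so some outcome avoids every A_i.

7·p = 1/13 ≈ 0.0769; existence CERTIFIED by the union bound.


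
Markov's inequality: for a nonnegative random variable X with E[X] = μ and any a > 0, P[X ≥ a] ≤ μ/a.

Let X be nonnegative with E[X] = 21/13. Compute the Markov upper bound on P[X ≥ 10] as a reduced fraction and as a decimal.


μ = E[X] = 21/13, a = 10.
Markov: P[X ≥ 10] ≤ μ/a = (21/13)/10 = 21/130.
Numerically: ≈ 0.1615.
(Since a = 10 > μ = 1.6154, the bound 21/130 is < 1 and informative.)

P[X ≥ 10] ≤ 21/130 ≈ 0.1615.


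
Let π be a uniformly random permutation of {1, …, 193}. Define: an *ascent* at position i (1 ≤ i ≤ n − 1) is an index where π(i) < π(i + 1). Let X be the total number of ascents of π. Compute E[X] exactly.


Write X = Σ X_I over i = 1, …, 192, with X_I the indicator of one ascent.
There are 192 indicators.
For each fixed i, the pair (π(i), π(i+1)) is a uniformly random ordered pair of distinct values from {1, …, 193}; by symmetry P[π(i) < π(i+1)] = 1/2.
By linearity: E[X] = 192 · (1/2) = (193 − 1) · (1/2) = 96 ≈ 96.000000.

E[X] = 96 = 96.000000.


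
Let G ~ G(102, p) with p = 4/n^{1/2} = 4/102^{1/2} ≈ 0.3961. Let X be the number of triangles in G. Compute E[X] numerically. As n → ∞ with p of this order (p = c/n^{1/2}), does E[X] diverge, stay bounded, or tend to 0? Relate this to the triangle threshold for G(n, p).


Number of potential triangles: C(102, 3) = 171700.
Each occurs with probability p³ ≈ (0.3961)³ ≈ 6.212690e-02.
By linearity: E[X] = C(102, 3)·p³ ≈ 171700 · 6.212690e-02 ≈ 10667.1895.
Since α = 1/2 < 1, p = c/n^{1/2} ≫ 1/n is above the triangle threshold p ~ 1/n. Asymptotically E[X] ~ (c³/6)·n^{3(1−α)} = (4³/6)·n^{1.5} → ∞; triangles are abundant w.h.p.

E[X] ≈ 10667.1895; in regime p = Θ(1/n^{1/2}) E[X] diverges (above the triangle threshold p ~ 1/n).


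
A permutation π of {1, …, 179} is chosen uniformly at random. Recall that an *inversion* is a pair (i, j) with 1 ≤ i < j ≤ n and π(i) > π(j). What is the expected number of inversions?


Write X = Σ X_I over the C(179, 2) = 15931 pairs i < j, with X_I the indicator of one inversion.
There are 15931 indicators.
For each fixed pair i < j, the values π(i) and π(j) are two distinct elements of {1, …, 179} in uniformly random order; by symmetry P[π(i) > π(j)] = 1/2.
By linearity: E[X] = 15931 · (1/2) = C(179, 2) · (1/2) = 15931/2 = 15931/2 ≈ 7965.50000.

E[X] = 15931/2 = 7965.50000.


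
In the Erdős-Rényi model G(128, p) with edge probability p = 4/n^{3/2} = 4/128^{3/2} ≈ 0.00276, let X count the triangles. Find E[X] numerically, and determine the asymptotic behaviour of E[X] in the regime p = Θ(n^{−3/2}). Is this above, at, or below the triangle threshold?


Number of potential triangles: C(128, 3) = 341376.
Each occurs with probability p³ ≈ (0.00276)³ ≈ 2.10734e-08.
By linearity: E[X] = C(128, 3)·p³ ≈ 341376 · 2.10734e-08 ≈ 0.007.
Since α = 3/2 > 1, p = c/n^{3/2} = o(1/n) is below the triangle threshold p ~ 1/n. Asymptotically E[X] ~ (c³/6)·n^{3(1−α)} = (4³/6)·n^{-1.5} → 0, so by Markov's inequality G has no triangles w.h.p.

E[X] ≈ 0.007; in regime p = Θ(1/n^{3/2}) E[X] tends to 0 (below the triangle threshold p ~ 1/n).


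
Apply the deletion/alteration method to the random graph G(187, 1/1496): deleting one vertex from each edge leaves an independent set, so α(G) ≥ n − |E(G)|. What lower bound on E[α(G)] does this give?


E[|E(G)|] = C(187, 2)·p = 17391 · (1/1496) = 93/8.
E[α(G)] ≥ n − E[|E(G)|] = 187 − 93/8 = 1403/8.
Numerically: ≈ 175.3750.
(This is only a lower bound; the true E[α(G)] may be larger.)

E[α(G)] ≥ 1403/8 ≈ 175.3750.


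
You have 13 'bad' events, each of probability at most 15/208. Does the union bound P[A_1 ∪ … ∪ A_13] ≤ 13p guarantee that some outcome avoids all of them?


Union bound: P[∪_{i=1}^{13} A_i] ≤ Σ_i P[A_i] ≤ 13·p = 13·(15/208) = 15/16.
Numerically: 15/16 ≈ 0.9375000.
Is 15/16 < 1? YES.
Since P[∪ A_i] ≤ 15/16 < 1, the complement has P[∩ A_i^c] ≥ 1 − 15/16 = 1/16 > 0, so some outcome avoids every A_i.

13·p = 15/16 ≈ 0.9375000; existence CERTIFIED by the union bound.


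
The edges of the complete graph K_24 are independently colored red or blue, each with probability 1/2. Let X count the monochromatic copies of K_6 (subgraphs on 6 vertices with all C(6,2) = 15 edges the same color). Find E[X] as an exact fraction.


Let X = Σ_S X_S over the C(24, 6) = 134596 subsets S of size 6, where X_S = 1 if the K_6 on S is monochromatic.
For a fixed S, the K_6 on S has C(6, 2) = 15 edges. P[all 15 edges red] = (1/2)^15, and likewise for blue, so P[monochromatic] = 2·(1/2)^15 = 2^{1 − 15} = 1/16384.
By linearity of expectation: E[X] = C(24, 6) · 2^{1 − 15} = 134596 · 1/16384 = 33649/4096.
Numerically: E[X] ≈ 8.2151.

E[X] = C(24,6)·2^(1−C(6,2)) = 33649/4096 ≈ 8.2151.


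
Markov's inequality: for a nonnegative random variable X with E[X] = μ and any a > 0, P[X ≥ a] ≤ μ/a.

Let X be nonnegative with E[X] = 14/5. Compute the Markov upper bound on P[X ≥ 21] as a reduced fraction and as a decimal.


μ = E[X] = 14/5, a = 21.
Markov: P[X ≥ 21] ≤ μ/a = (14/5)/21 = 2/15.
Numerically: ≈ 0.13333.
(Since a = 21 > μ = 2.80000, the bound 2/15 is < 1 and informative.)

P[X ≥ 21] ≤ 2/15 ≈ 0.13333.


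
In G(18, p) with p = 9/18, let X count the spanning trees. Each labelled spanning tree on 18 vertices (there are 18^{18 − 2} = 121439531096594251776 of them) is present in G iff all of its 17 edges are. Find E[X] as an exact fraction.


K_18 has 18^{18 − 2} = 121439531096594251776 labelled spanning trees.
For each such spanning tree H, let X_H = 1 if all 17 edges of H are present in G. Then P[X_H = 1] = p^{17} = (1/2)^{17} = 1/131072.
Summing the indicators: E[X] = Σ_H E[X_H] = 121439531096594251776 · p^{17} = 121439531096594251776 · 1/131072 = 1853020188851841/2.
Numerically: E[X] ≈ 9.2651e+14.

E[X] = 121439531096594251776 · (1/2)^{17} = 1853020188851841/2 ≈ 9.2651e+14.


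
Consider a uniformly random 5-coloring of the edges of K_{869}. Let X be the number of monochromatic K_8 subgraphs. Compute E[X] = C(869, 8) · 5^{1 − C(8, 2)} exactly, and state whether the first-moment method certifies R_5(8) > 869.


E[X] = C(869, 8) · 5^{1 − 28} = 7809152053901931612 · 5^{−27} = 7809152053901931612/7450580596923828125.
As a reduced fraction: E[X] = 7809152053901931612/7450580596923828125 ≈ 1.04813.
Is E[X] < 1? NO.
Since E[X] ≥ 1, the first-moment bound is inconclusive at n = 869; it does NOT by itself certify R_5(8) > 869.

E[X] = 7809152053901931612/7450580596923828125 ≈ 1.04813; E[X] ≥ 1; first-moment method inconclusive here.


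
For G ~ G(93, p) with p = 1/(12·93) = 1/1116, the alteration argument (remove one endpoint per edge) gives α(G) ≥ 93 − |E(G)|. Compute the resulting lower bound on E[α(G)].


E[|E(G)|] = C(93, 2)·p = 4278 · (1/1116) = 23/6.
E[α(G)] ≥ n − E[|E(G)|] = 93 − 23/6 = 535/6.
Numerically: ≈ 89.166667.
(This is only a lower bound; the true E[α(G)] may be larger.)

E[α(G)] ≥ 535/6 ≈ 89.166667.


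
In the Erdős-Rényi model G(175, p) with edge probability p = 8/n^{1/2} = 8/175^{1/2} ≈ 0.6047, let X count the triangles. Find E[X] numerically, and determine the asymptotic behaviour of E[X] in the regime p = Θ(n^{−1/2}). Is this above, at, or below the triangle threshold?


Number of potential triangles: C(175, 3) = 877975.
Each occurs with probability p³ ≈ (0.6047)³ ≈ 2.211632e-01.
By linearity: E[X] = C(175, 3)·p³ ≈ 877975 · 2.211632e-01 ≈ 194175.7707.
Since α = 1/2 < 1, p = c/n^{1/2} ≫ 1/n is above the triangle threshold p ~ 1/n. Asymptotically E[X] ~ (c³/6)·n^{3(1−α)} = (8³/6)·n^{1.5} → ∞; triangles are abundant w.h.p.

E[X] ≈ 194175.7707; in regime p = Θ(1/n^{1/2}) E[X] diverges (above the triangle threshold p ~ 1/n).


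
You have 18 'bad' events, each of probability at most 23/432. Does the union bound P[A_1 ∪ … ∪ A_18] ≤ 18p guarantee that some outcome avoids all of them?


Union bound: P[∪_{i=1}^{18} A_i] ≤ Σ_i P[A_i] ≤ 18·p = 18·(23/432) = 23/24.
Numerically: 23/24 ≈ 0.9583333.
Is 23/24 < 1? YES.
Since P[∪ A_i] ≤ 23/24 < 1, the complement has P[∩ A_i^c] ≥ 1 − 23/24 = 1/24 > 0, so some outcome avoids every A_i.

18·p = 23/24 ≈ 0.9583333; existence CERTIFIED by the union bound.


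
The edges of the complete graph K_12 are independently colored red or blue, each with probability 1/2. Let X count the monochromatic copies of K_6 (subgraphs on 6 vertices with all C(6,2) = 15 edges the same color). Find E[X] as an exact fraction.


Let X = Σ_S X_S over the C(12, 6) = 924 subsets S of size 6, where X_S = 1 if the K_6 on S is monochromatic.
For a fixed S, the K_6 on S has C(6, 2) = 15 edges. P[all 15 edges red] = (1/2)^15, and likewise for blue, so P[monochromatic] = 2·(1/2)^15 = 2^{1 − 15} = 1/16384.
By linearity: E[X] = C(12, 6) · 2^{1 − 15} = 924 · 1/16384 = 231/4096.
Numerically: E[X] ≈ 0.05640.

E[X] = C(12,6)·2^(1−C(6,2)) = 231/4096 ≈ 0.05640.


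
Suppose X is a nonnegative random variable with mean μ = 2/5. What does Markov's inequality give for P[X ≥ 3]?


μ = E[X] = 2/5, a = 3.
Markov: P[X ≥ 3] ≤ μ/a = (2/5)/3 = 2/15.
Numerically: ≈ 0.1333.
(Since a = 3 > μ = 0.4000, the bound 2/15 is < 1 and informative.)

P[X ≥ 3] ≤ 2/15 ≈ 0.1333.


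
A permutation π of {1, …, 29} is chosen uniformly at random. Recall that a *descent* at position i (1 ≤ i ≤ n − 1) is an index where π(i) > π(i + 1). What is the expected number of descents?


Write X = Σ X_I over i = 1, …, 28, with X_I the indicator of one descent.
There are 28 indicators.
For each fixed i, the pair (π(i), π(i+1)) is a uniformly random ordered pair of distinct values from {1, …, 29}; by symmetry P[π(i) > π(i+1)] = 1/2.
By linearity: E[X] = 28 · (1/2) = (29 − 1) · (1/2) = 14 ≈ 14.000.

E[X] = 14 = 14.000.


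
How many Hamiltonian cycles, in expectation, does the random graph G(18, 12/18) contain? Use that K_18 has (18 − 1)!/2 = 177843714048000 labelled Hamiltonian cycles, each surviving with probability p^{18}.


K_18 has (18 − 1)!/2 = 177843714048000 labelled Hamiltonian cycles.
For each such Hamiltonian cycle H, let X_H = 1 if all 18 edges of H are present in G. Then P[X_H = 1] = p^{18} = (2/3)^{18} = 262144/387420489.
By linearity of expectation: E[X] = Σ_H E[X_H] = 177843714048000 · p^{18} = 177843714048000 · 262144/387420489 = 63951526166528000/531441.
Numerically: E[X] ≈ 1.20336e+11.

E[X] = 177843714048000 · (2/3)^{18} = 63951526166528000/531441 ≈ 1.20336e+11.


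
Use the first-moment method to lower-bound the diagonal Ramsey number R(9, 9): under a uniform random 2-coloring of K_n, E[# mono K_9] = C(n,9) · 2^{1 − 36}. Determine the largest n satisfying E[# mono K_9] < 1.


We need C(n, 9) · 2^{1 − 36} < 1, i.e. C(n, 9) < 2^{36 − 1} = 34359738368.
Check values of n near the boundary:
  n = 59: C(59, 9) = 12565671261; 12565671261 < 34359738368? YES
  n = 60: C(60, 9) = 14783142660; 14783142660 < 34359738368? YES
  n = 61: C(61, 9) = 17341763505; 17341763505 < 34359738368? YES
  n = 62: C(62, 9) = 20286591270; 20286591270 < 34359738368? YES
  n = 63: C(63, 9) = 23667689815; 23667689815 < 34359738368? YES
  n = 64: C(64, 9) = 27540584512; 27540584512 < 34359738368? YES
  n = 65: C(65, 9) = 31966749880; 31966749880 < 34359738368? YES
  n = 66: C(66, 9) = 37014131440; 37014131440 < 34359738368? NO
The largest n with C(n, 9) < 34359738368 is n = 65 (where E[X] = 3995843735/4294967296 ≈ 0.9304). Hence R(9, 9) > 65, i.e. R(9, 9) ≥ 66.

Largest n = 65; hence R(9, 9) > 65.


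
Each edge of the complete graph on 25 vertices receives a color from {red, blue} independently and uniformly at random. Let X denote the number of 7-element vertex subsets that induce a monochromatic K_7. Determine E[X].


Let X = Σ_S X_S over the C(25, 7) = 480700 subsets S of size 7, where X_S = 1 if the K_7 on S is monochromatic.
For a fixed S, the K_7 on S has C(7, 2) = 21 edges. P[all 21 edges red] = (1/2)^21, and likewise for blue, so P[monochromatic] = 2·(1/2)^21 = 2^{1 − 21} = 1/1048576.
Summing: E[X] = C(25, 7) · 2^{1 − 21} = 480700 · 1/1048576 = 120175/262144.
Numerically: E[X] ≈ 0.458431.

E[X] = C(25,7)·2^(1−C(7,2)) = 120175/262144 ≈ 0.458431.


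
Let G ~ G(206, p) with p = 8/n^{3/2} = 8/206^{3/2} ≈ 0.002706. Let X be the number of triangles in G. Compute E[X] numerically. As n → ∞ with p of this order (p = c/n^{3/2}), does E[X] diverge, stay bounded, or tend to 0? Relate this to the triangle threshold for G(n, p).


Number of potential triangles: C(206, 3) = 1435820.
Each occurs with probability p³ ≈ (0.002706)³ ≈ 1.980922e-08.
By linearity: E[X] = C(206, 3)·p³ ≈ 1435820 · 1.980922e-08 ≈ 0.0284.
Since α = 3/2 > 1, p = c/n^{3/2} = o(1/n) is below the triangle threshold p ~ 1/n. Asymptotically E[X] ~ (c³/6)·n^{3(1−α)} = (8³/6)·n^{-1.5} → 0, so by Markov's inequality G has no triangles w.h.p.

E[X] ≈ 0.0284; in regime p = Θ(1/n^{3/2}) E[X] tends to 0 (below the triangle threshold p ~ 1/n).


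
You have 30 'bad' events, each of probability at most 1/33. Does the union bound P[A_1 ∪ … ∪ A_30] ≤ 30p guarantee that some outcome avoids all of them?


Union bound: P[∪_{i=1}^{30} A_i] ≤ Σ_i P[A_i] ≤ 30·p = 30·(1/33) = 10/11.
Numerically: 10/11 ≈ 0.909.
Is 10/11 < 1? YES.
Since P[∪ A_i] ≤ 10/11 < 1, the complement has P[∩ A_i^c] ≥ 1 − 10/11 = 1/11 > 0, so some outcome avoids every A_i.

30·p = 10/11 ≈ 0.909; existence CERTIFIED by the union bound.


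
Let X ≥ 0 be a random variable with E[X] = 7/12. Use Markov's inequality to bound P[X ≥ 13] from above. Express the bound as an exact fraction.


μ = E[X] = 7/12, a = 13.
Markov: P[X ≥ 13] ≤ μ/a = (7/12)/13 = 7/156.
Numerically: ≈ 0.044872.
(Since a = 13 > μ = 0.583333, the bound 7/156 is < 1 and informative.)

P[X ≥ 13] ≤ 7/156 ≈ 0.044872.


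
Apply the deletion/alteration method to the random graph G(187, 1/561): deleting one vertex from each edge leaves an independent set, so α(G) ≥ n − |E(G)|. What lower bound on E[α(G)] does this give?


E[|E(G)|] = C(187, 2)·p = 17391 · (1/561) = 31.
E[α(G)] ≥ n − E[|E(G)|] = 187 − 31 = 156.
Numerically: ≈ 156.000.
(This is only a lower bound; the true E[α(G)] may be larger.)

E[α(G)] ≥ 156 ≈ 156.000.


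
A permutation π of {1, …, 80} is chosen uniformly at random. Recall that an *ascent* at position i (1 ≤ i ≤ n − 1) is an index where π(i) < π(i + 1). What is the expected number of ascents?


Write X = Σ X_I over i = 1, …, 79, with X_I the indicator of one ascent.
There are 79 indicators.
For each fixed i, the pair (π(i), π(i+1)) is a uniformly random ordered pair of distinct values from {1, …, 80}; by symmetry P[π(i) < π(i+1)] = 1/2.
By linearity: E[X] = 79 · (1/2) = (80 − 1) · (1/2) = 79/2 ≈ 39.5000.

E[X] = 79/2 = 39.5000.


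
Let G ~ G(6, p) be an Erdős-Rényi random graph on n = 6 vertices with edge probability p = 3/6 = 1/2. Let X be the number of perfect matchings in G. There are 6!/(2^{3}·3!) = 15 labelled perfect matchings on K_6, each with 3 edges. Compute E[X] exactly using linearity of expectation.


K_6 has 6!/(2^{3}·3!) = 15 labelled perfect matchings.
For each such perfect matching H, let X_H = 1 if all 3 edges of H are present in G. Then P[X_H = 1] = p^{3} = (1/2)^{3} = 1/8.
Summing the indicators: E[X] = Σ_H E[X_H] = 15 · p^{3} = 15 · 1/8 = 15/8.
Numerically: E[X] ≈ 1.875.

E[X] = 15 · (1/2)^{3} = 15/8 ≈ 1.875.


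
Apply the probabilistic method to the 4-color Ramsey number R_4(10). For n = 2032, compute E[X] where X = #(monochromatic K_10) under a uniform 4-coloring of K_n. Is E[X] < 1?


E[X] = C(2032, 10) · 4^{1 − 45} = 323475384642158147171212440 · 4^{−44} = 323475384642158147171212440/309485009821345068724781056.
As a reduced fraction: E[X] = 40434423080269768396401555/38685626227668133590597632 ≈ 1.0452053.
Is E[X] < 1? NO.
Since E[X] ≥ 1, the first-moment bound is inconclusive at n = 2032; it does NOT by itself certify R_4(10) > 2032.

E[X] = 40434423080269768396401555/38685626227668133590597632 ≈ 1.0452053; E[X] ≥ 1; first-moment method inconclusive here.


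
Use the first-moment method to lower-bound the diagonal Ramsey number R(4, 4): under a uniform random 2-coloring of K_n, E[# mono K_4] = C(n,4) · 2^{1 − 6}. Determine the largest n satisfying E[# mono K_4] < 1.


We need C(n, 4) · 2^{1 − 6} < 1, i.e. C(n, 4) < 2^{6 − 1} = 32.
Check values of n near the boundary:
  n = 4: C(4, 4) = 1; 1 < 32? YES
  n = 5: C(5, 4) = 5; 5 < 32? YES
  n = 6: C(6, 4) = 15; 15 < 32? YES
  n = 7: C(7, 4) = 35; 35 < 32? NO
  n = 8: C(8, 4) = 70; 70 < 32? NO
  n = 9: C(9, 4) = 126; 126 < 32? NO
The largest n with C(n, 4) < 32 is n = 6 (where E[X] = 15/32 ≈ 0.469). Hence R(4, 4) > 6, i.e. R(4, 4) ≥ 7.

Largest n = 6; hence R(4, 4) > 6.


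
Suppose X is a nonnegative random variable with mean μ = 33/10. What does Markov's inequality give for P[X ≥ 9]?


μ = E[X] = 33/10, a = 9.
Markov: P[X ≥ 9] ≤ μ/a = (33/10)/9 = 11/30.
Numerically: ≈ 0.367.
(Since a = 9 > μ = 3.300, the bound 11/30 is < 1 and informative.)

P[X ≥ 9] ≤ 11/30 ≈ 0.367.


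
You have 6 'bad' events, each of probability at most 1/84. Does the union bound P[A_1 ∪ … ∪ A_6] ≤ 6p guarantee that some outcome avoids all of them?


Union bound: P[∪_{i=1}^{6} A_i] ≤ Σ_i P[A_i] ≤ 6·p = 6·(1/84) = 1/14.
Numerically: 1/14 ≈ 0.071429.
Is 1/14 < 1? YES.
Since P[∪ A_i] ≤ 1/14 < 1, the complement has P[∩ A_i^c] ≥ 1 − 1/14 = 13/14 > 0, so some outcome avoids every A_i.

6·p = 1/14 ≈ 0.071429; existence CERTIFIED by the union bound.


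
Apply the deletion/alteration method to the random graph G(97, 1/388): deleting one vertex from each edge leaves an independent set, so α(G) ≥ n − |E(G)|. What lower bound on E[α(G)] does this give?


E[|E(G)|] = C(97, 2)·p = 4656 · (1/388) = 12.
E[α(G)] ≥ n − E[|E(G)|] = 97 − 12 = 85.
Numerically: ≈ 85.000.
(This is only a lower bound; the true E[α(G)] may be larger.)

E[α(G)] ≥ 85 ≈ 85.000.


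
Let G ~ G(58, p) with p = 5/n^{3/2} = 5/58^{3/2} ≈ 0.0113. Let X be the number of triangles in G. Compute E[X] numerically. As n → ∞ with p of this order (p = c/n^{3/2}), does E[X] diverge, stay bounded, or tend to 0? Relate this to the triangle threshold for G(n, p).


Number of potential triangles: C(58, 3) = 30856.
Each occurs with probability p³ ≈ (0.0113)³ ≈ 1.45039e-06.
By linearity: E[X] = C(58, 3)·p³ ≈ 30856 · 1.45039e-06 ≈ 0.045.
Since α = 3/2 > 1, p = c/n^{3/2} = o(1/n) is below the triangle threshold p ~ 1/n. Asymptotically E[X] ~ (c³/6)·n^{3(1−α)} = (5³/6)·n^{-1.5} → 0, so by Markov's inequality G has no triangles w.h.p.

E[X] ≈ 0.045; in regime p = Θ(1/n^{3/2}) E[X] tends to 0 (below the triangle threshold p ~ 1/n).


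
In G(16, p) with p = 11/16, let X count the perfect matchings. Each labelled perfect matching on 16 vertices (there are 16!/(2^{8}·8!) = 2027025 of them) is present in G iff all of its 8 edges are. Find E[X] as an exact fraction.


K_16 has 16!/(2^{8}·8!) = 2027025 labelled perfect matchings.
For each such perfect matching H, let X_H = 1 if all 8 edges of H are present in G. Then P[X_H = 1] = p^{8} = (11/16)^{8} = 214358881/4294967296.
By linearity: E[X] = Σ_H E[X_H] = 2027025 · p^{8} = 2027025 · 214358881/4294967296 = 434510810759025/4294967296.
Numerically: E[X] ≈ 1.0117e+05.

E[X] = 2027025 · (11/16)^{8} = 434510810759025/4294967296 ≈ 1.0117e+05.


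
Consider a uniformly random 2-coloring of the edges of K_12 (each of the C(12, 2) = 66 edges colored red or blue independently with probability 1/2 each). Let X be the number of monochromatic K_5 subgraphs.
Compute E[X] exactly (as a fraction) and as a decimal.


Let X = Σ_S X_S over the C(12, 5) = 792 subsets S of size 5, where X_S = 1 if the K_5 on S is monochromatic.
For a fixed S, the K_5 on S has C(5, 2) = 10 edges. P[all 10 edges red] = (1/2)^10, and likewise for blue, so P[monochromatic] = 2·(1/2)^10 = 2^{1 − 10} = 1/512.
By linearity: E[X] = C(12, 5) · 2^{1 − 10} = 792 · 1/512 = 99/64.
Numerically: E[X] ≈ 1.54688.

E[X] = C(12,5)·2^(1−C(5,2)) = 99/64 ≈ 1.54688.


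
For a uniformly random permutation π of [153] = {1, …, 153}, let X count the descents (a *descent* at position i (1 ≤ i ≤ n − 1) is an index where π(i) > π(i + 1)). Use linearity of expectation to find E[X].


Write X = Σ X_I over i = 1, …, 152, with X_I the indicator of one descent.
There are 152 indicators.
For each fixed i, the pair (π(i), π(i+1)) is a uniformly random ordered pair of distinct values from {1, …, 153}; by symmetry P[π(i) > π(i+1)] = 1/2.
By linearity: E[X] = 152 · (1/2) = (153 − 1) · (1/2) = 76 ≈ 76.00000.

E[X] = 76 = 76.00000.


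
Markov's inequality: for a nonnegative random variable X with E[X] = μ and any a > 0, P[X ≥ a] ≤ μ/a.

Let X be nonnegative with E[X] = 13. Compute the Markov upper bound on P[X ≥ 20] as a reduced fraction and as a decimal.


μ = E[X] = 13, a = 20.
Markov: P[X ≥ 20] ≤ μ/a = (13)/20 = 13/20.
Numerically: ≈ 0.650000.
(Since a = 20 > μ = 13.000000, the bound 13/20 is < 1 and informative.)

P[X ≥ 20] ≤ 13/20 ≈ 0.650000.


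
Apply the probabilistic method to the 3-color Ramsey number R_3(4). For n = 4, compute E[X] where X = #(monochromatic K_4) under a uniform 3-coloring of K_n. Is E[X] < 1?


E[X] = C(4, 4) · 3^{1 − 6} = 1 · 3^{−5} = 1/243.
As a reduced fraction: E[X] = 1/243 ≈ 0.0041.
Is E[X] < 1? YES.
Since E[X] < 1, there exists a 3-coloring of K_{4} with no monochromatic K_4; hence R_3(4) > 4.

E[X] = 1/243 ≈ 0.0041; E[X] < 1, so R_3(4) > 4.


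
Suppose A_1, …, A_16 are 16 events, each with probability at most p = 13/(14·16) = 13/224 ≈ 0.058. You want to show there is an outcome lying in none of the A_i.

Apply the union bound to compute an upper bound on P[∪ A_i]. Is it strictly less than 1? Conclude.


Union bound: P[∪_{i=1}^{16} A_i] ≤ Σ_i P[A_i] ≤ 16·p = 16·(13/224) = 13/14.
Numerically: 13/14 ≈ 0.929.
Is 13/14 < 1? YES.
Since P[∪ A_i] ≤ 13/14 < 1, the complement has P[∩ A_i^c] ≥ 1 − 13/14 = 1/14 > 0, so some outcome avoids every A_i.

16·p = 13/14 ≈ 0.929; existence CERTIFIED by the union bound.


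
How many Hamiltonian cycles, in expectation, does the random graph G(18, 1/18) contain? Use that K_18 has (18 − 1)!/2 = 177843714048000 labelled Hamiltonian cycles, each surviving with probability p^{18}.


K_18 has (18 − 1)!/2 = 177843714048000 labelled Hamiltonian cycles.
For each such Hamiltonian cycle H, let X_H = 1 if all 18 edges of H are present in G. Then P[X_H = 1] = p^{18} = (1/18)^{18} = 1/39346408075296537575424.
By linearity of expectation: E[X] = Σ_H E[X_H] = 177843714048000 · p^{18} = 177843714048000 · 1/39346408075296537575424 = 14889875/3294258113514384.
Numerically: E[X] ≈ 4.51995e-09.

E[X] = 177843714048000 · (1/18)^{18} = 14889875/3294258113514384 ≈ 4.51995e-09.


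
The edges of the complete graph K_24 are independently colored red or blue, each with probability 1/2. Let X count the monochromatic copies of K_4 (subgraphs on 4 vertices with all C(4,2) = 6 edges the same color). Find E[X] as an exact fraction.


Let X = Σ_S X_S over the C(24, 4) = 10626 subsets S of size 4, where X_S = 1 if the K_4 on S is monochromatic.
For a fixed S, the K_4 on S has C(4, 2) = 6 edges. P[all 6 edges red] = (1/2)^6, and likewise for blue, so P[monochromatic] = 2·(1/2)^6 = 2^{1 − 6} = 1/32.
Summing: E[X] = C(24, 4) · 2^{1 − 6} = 10626 · 1/32 = 5313/16.
Numerically: E[X] ≈ 332.0625.

E[X] = C(24,4)·2^(1−C(4,2)) = 5313/16 ≈ 332.0625.


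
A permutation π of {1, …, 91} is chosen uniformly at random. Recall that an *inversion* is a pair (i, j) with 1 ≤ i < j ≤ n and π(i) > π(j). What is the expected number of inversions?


Write X = Σ X_I over the C(91, 2) = 4095 pairs i < j, with X_I the indicator of one inversion.
There are 4095 indicators.
For each fixed pair i < j, the values π(i) and π(j) are two distinct elements of {1, …, 91} in uniformly random order; by symmetry P[π(i) > π(j)] = 1/2.
By linearity: E[X] = 4095 · (1/2) = C(91, 2) · (1/2) = 4095/2 = 4095/2 ≈ 2047.500000.

E[X] = 4095/2 = 2047.500000.


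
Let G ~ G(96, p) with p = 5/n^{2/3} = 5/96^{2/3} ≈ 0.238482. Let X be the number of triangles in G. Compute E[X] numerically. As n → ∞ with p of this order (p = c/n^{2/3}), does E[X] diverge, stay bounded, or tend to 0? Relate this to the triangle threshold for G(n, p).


Number of potential triangles: C(96, 3) = 142880.
Each occurs with probability p³ ≈ (0.238482)³ ≈ 1.35633681e-02.
By linearity: E[X] = C(96, 3)·p³ ≈ 142880 · 1.35633681e-02 ≈ 1937.934028.
Since α = 2/3 < 1, p = c/n^{2/3} ≫ 1/n is above the triangle threshold p ~ 1/n. Asymptotically E[X] ~ (c³/6)·n^{3(1−α)} = (5³/6)·n^{1} → ∞; triangles are abundant w.h.p.

E[X] ≈ 1937.934028; in regime p = Θ(1/n^{2/3}) E[X] diverges (above the triangle threshold p ~ 1/n).


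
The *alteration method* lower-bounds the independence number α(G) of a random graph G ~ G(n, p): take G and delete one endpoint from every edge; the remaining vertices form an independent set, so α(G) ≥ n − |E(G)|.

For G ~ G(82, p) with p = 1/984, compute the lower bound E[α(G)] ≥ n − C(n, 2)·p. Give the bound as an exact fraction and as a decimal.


E[|E(G)|] = C(82, 2)·p = 3321 · (1/984) = 27/8.
E[α(G)] ≥ n − E[|E(G)|] = 82 − 27/8 = 629/8.
Numerically: ≈ 78.625.
(This is only a lower bound; the true E[α(G)] may be larger.)

E[α(G)] ≥ 629/8 ≈ 78.625.


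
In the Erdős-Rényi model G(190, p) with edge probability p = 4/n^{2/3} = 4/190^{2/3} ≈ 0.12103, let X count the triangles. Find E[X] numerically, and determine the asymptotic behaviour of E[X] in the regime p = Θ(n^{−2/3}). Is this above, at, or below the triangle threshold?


Number of potential triangles: C(190, 3) = 1125180.
Each occurs with probability p³ ≈ (0.12103)³ ≈ 1.7728532e-03.
By linearity: E[X] = C(190, 3)·p³ ≈ 1125180 · 1.7728532e-03 ≈ 1994.77895.
Since α = 2/3 < 1, p = c/n^{2/3} ≫ 1/n is above the triangle threshold p ~ 1/n. Asymptotically E[X] ~ (c³/6)·n^{3(1−α)} = (4³/6)·n^{1} → ∞; triangles are abundant w.h.p.

E[X] ≈ 1994.77895; in regime p = Θ(1/n^{2/3}) E[X] diverges (above the triangle threshold p ~ 1/n).


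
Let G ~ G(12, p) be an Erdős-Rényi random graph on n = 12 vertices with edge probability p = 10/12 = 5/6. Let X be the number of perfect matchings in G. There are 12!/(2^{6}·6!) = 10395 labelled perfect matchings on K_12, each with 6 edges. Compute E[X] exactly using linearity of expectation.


K_12 has 12!/(2^{6}·6!) = 10395 labelled perfect matchings.
For each such perfect matching H, let X_H = 1 if all 6 edges of H are present in G. Then P[X_H = 1] = p^{6} = (5/6)^{6} = 15625/46656.
By linearity: E[X] = Σ_H E[X_H] = 10395 · p^{6} = 10395 · 15625/46656 = 6015625/1728.
Numerically: E[X] ≈ 3481.

E[X] = 10395 · (5/6)^{6} = 6015625/1728 ≈ 3481.


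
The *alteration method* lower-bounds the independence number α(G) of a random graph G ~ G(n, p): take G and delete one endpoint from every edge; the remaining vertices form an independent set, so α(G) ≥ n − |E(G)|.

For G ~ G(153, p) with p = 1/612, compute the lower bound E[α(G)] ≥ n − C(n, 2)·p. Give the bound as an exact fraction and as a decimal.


E[|E(G)|] = C(153, 2)·p = 11628 · (1/612) = 19.
E[α(G)] ≥ n − E[|E(G)|] = 153 − 19 = 134.
Numerically: ≈ 134.00000.
(This is only a lower bound; the true E[α(G)] may be larger.)

E[α(G)] ≥ 134 ≈ 134.00000.


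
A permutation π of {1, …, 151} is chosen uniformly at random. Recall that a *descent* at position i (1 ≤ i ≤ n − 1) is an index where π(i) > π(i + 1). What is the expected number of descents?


Write X = Σ X_I over i = 1, …, 150, with X_I the indicator of one descent.
There are 150 indicators.
For each fixed i, the pair (π(i), π(i+1)) is a uniformly random ordered pair of distinct values from {1, …, 151}; by symmetry P[π(i) > π(i+1)] = 1/2.
By linearity: E[X] = 150 · (1/2) = (151 − 1) · (1/2) = 75 ≈ 75.0000.

E[X] = 75 = 75.0000.


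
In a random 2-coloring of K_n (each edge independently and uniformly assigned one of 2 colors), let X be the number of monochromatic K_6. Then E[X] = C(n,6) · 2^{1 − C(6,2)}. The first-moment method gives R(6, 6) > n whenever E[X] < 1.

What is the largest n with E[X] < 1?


We need C(n, 6) · 2^{1 − 15} < 1, i.e. C(n, 6) < 2^{15 − 1} = 16384.
Check values of n near the boundary:
  n = 16: C(16, 6) = 8008; 8008 < 16384? YES
  n = 17: C(17, 6) = 12376; 12376 < 16384? YES
  n = 18: C(18, 6) = 18564; 18564 < 16384? NO
  n = 19: C(19, 6) = 27132; 27132 < 16384? NO
The largest n with C(n, 6) < 16384 is n = 17 (where E[X] = 1547/2048 ≈ 0.7554). Hence R(6, 6) > 17, i.e. R(6, 6) ≥ 18.

Largest n = 17; hence R(6, 6) > 17.


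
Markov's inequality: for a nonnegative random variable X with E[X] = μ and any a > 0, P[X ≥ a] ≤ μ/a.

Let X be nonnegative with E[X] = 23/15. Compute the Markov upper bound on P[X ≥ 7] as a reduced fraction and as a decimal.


μ = E[X] = 23/15, a = 7.
Markov: P[X ≥ 7] ≤ μ/a = (23/15)/7 = 23/105.
Numerically: ≈ 0.21905.
(Since a = 7 > μ = 1.53333, the bound 23/105 is < 1 and informative.)

P[X ≥ 7] ≤ 23/105 ≈ 0.21905.


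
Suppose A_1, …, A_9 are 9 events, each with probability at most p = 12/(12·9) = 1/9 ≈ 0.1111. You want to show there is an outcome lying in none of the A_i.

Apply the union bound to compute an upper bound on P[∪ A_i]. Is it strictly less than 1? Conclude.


Union bound: P[∪_{i=1}^{9} A_i] ≤ Σ_i P[A_i] ≤ 9·p = 9·(1/9) = 1.
Numerically: 1 ≈ 1.0000.
Is 1 < 1? NO.
Since the bound 1 is ≥ 1, the union bound is uninformative here; it does NOT by itself certify existence.

9·p = 1 ≈ 1.0000; existence NOT certified by the union bound.


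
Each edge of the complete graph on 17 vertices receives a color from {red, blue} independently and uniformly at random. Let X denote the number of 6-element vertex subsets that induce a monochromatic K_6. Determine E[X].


Let X = Σ_S X_S over the C(17, 6) = 12376 subsets S of size 6, where X_S = 1 if the K_6 on S is monochromatic.
For a fixed S, the K_6 on S has C(6, 2) = 15 edges. P[all 15 edges red] = (1/2)^15, and likewise for blue, so P[monochromatic] = 2·(1/2)^15 = 2^{1 − 15} = 1/16384.
By linearity: E[X] = C(17, 6) · 2^{1 − 15} = 12376 · 1/16384 = 1547/2048.
Numerically: E[X] ≈ 0.755371.

E[X] = C(17,6)·2^(1−C(6,2)) = 1547/2048 ≈ 0.755371.


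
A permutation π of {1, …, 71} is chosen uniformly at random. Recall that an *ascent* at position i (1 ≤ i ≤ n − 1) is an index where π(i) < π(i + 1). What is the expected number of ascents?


Write X = Σ X_I over i = 1, …, 70, with X_I the indicator of one ascent.
There are 70 indicators.
For each fixed i, the pair (π(i), π(i+1)) is a uniformly random ordered pair of distinct values from {1, …, 71}; by symmetry P[π(i) < π(i+1)] = 1/2.
By linearity: E[X] = 70 · (1/2) = (71 − 1) · (1/2) = 35 ≈ 35.0000.

E[X] = 35 = 35.0000.


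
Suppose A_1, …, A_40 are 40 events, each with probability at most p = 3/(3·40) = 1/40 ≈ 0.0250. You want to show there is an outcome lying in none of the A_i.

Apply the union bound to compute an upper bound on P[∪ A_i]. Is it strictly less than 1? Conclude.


Union bound: P[∪_{i=1}^{40} A_i] ≤ Σ_i P[A_i] ≤ 40·p = 40·(1/40) = 1.
Numerically: 1 ≈ 1.0000.
Is 1 < 1? NO.
Since the bound 1 is ≥ 1, the union bound is uninformative here; it does NOT by itself certify existence.

40·p = 1 ≈ 1.0000; existence NOT certified by the union bound.


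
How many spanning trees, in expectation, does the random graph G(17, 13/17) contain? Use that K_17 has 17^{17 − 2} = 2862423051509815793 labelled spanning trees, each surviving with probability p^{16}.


K_17 has 17^{17 − 2} = 2862423051509815793 labelled spanning trees.
For each such spanning tree H, let X_H = 1 if all 16 edges of H are present in G. Then P[X_H = 1] = p^{16} = (13/17)^{16} = 665416609183179841/48661191875666868481.
By linearity: E[X] = Σ_H E[X_H] = 2862423051509815793 · p^{16} = 2862423051509815793 · 665416609183179841/48661191875666868481 = 665416609183179841/17.
Numerically: E[X] ≈ 3.91e+16.

E[X] = 2862423051509815793 · (13/17)^{16} = 665416609183179841/17 ≈ 3.91e+16.
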